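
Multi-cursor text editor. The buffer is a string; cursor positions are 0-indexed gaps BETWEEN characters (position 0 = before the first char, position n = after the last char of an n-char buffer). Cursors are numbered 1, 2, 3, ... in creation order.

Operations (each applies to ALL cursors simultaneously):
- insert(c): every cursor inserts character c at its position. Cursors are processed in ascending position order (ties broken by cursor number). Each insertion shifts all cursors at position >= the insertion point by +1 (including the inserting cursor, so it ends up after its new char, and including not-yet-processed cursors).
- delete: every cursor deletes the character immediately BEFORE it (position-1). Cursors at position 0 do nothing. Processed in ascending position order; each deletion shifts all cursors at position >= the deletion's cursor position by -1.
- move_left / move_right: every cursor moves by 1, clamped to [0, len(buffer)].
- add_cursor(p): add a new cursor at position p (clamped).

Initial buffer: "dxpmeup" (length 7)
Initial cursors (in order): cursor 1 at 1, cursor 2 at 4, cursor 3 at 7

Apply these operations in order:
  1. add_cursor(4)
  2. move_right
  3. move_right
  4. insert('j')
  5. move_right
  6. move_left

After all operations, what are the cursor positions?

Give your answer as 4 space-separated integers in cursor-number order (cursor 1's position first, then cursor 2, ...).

After op 1 (add_cursor(4)): buffer="dxpmeup" (len 7), cursors c1@1 c2@4 c4@4 c3@7, authorship .......
After op 2 (move_right): buffer="dxpmeup" (len 7), cursors c1@2 c2@5 c4@5 c3@7, authorship .......
After op 3 (move_right): buffer="dxpmeup" (len 7), cursors c1@3 c2@6 c4@6 c3@7, authorship .......
After op 4 (insert('j')): buffer="dxpjmeujjpj" (len 11), cursors c1@4 c2@9 c4@9 c3@11, authorship ...1...24.3
After op 5 (move_right): buffer="dxpjmeujjpj" (len 11), cursors c1@5 c2@10 c4@10 c3@11, authorship ...1...24.3
After op 6 (move_left): buffer="dxpjmeujjpj" (len 11), cursors c1@4 c2@9 c4@9 c3@10, authorship ...1...24.3

Answer: 4 9 10 9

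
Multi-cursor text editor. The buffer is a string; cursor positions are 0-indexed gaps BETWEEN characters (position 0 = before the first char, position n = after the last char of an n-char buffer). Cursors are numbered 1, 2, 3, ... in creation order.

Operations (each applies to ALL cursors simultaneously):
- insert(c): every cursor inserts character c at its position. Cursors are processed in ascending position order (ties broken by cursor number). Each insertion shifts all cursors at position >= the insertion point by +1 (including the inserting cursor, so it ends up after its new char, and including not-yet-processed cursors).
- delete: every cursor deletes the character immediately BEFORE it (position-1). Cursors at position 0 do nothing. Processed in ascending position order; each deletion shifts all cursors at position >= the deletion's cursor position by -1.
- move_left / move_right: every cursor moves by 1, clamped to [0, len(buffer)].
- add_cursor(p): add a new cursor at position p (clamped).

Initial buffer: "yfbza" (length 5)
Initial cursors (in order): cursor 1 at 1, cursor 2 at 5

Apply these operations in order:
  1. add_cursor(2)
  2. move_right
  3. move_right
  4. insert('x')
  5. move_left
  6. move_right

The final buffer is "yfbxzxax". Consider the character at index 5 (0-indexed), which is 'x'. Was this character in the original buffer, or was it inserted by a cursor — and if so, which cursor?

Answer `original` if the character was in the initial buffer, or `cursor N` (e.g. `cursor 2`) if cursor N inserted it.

After op 1 (add_cursor(2)): buffer="yfbza" (len 5), cursors c1@1 c3@2 c2@5, authorship .....
After op 2 (move_right): buffer="yfbza" (len 5), cursors c1@2 c3@3 c2@5, authorship .....
After op 3 (move_right): buffer="yfbza" (len 5), cursors c1@3 c3@4 c2@5, authorship .....
After op 4 (insert('x')): buffer="yfbxzxax" (len 8), cursors c1@4 c3@6 c2@8, authorship ...1.3.2
After op 5 (move_left): buffer="yfbxzxax" (len 8), cursors c1@3 c3@5 c2@7, authorship ...1.3.2
After op 6 (move_right): buffer="yfbxzxax" (len 8), cursors c1@4 c3@6 c2@8, authorship ...1.3.2
Authorship (.=original, N=cursor N): . . . 1 . 3 . 2
Index 5: author = 3

Answer: cursor 3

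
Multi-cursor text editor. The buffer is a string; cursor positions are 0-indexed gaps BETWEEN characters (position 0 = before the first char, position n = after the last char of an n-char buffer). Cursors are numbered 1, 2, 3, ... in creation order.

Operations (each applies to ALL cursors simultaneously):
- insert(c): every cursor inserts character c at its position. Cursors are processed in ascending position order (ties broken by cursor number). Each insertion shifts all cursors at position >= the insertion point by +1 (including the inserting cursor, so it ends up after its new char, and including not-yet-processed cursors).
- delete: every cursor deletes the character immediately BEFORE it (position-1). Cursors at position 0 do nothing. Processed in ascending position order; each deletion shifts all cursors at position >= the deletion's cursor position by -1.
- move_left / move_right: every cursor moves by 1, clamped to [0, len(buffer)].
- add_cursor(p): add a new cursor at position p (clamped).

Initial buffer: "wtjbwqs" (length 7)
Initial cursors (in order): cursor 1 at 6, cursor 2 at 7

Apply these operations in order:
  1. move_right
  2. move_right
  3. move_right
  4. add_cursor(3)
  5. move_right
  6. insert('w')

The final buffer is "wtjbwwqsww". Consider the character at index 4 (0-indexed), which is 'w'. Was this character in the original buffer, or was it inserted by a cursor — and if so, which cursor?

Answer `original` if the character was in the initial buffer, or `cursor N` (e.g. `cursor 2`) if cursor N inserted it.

Answer: cursor 3

Derivation:
After op 1 (move_right): buffer="wtjbwqs" (len 7), cursors c1@7 c2@7, authorship .......
After op 2 (move_right): buffer="wtjbwqs" (len 7), cursors c1@7 c2@7, authorship .......
After op 3 (move_right): buffer="wtjbwqs" (len 7), cursors c1@7 c2@7, authorship .......
After op 4 (add_cursor(3)): buffer="wtjbwqs" (len 7), cursors c3@3 c1@7 c2@7, authorship .......
After op 5 (move_right): buffer="wtjbwqs" (len 7), cursors c3@4 c1@7 c2@7, authorship .......
After op 6 (insert('w')): buffer="wtjbwwqsww" (len 10), cursors c3@5 c1@10 c2@10, authorship ....3...12
Authorship (.=original, N=cursor N): . . . . 3 . . . 1 2
Index 4: author = 3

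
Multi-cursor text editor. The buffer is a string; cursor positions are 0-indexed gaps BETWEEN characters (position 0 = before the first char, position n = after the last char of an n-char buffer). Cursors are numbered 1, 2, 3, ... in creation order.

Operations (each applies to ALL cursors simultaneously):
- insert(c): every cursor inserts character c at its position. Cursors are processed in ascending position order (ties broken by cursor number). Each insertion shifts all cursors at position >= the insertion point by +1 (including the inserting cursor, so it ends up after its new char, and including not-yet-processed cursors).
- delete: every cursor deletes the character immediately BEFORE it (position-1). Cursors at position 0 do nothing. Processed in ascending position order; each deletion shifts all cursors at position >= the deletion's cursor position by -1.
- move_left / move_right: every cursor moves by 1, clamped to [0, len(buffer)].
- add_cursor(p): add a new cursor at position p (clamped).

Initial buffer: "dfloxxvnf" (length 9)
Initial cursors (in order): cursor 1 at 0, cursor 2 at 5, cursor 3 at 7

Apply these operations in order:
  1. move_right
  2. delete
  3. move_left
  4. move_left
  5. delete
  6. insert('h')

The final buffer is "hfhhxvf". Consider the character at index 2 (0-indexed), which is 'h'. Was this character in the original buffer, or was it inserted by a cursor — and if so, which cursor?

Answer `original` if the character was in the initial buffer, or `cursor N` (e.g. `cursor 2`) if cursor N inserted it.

After op 1 (move_right): buffer="dfloxxvnf" (len 9), cursors c1@1 c2@6 c3@8, authorship .........
After op 2 (delete): buffer="floxvf" (len 6), cursors c1@0 c2@4 c3@5, authorship ......
After op 3 (move_left): buffer="floxvf" (len 6), cursors c1@0 c2@3 c3@4, authorship ......
After op 4 (move_left): buffer="floxvf" (len 6), cursors c1@0 c2@2 c3@3, authorship ......
After op 5 (delete): buffer="fxvf" (len 4), cursors c1@0 c2@1 c3@1, authorship ....
After op 6 (insert('h')): buffer="hfhhxvf" (len 7), cursors c1@1 c2@4 c3@4, authorship 1.23...
Authorship (.=original, N=cursor N): 1 . 2 3 . . .
Index 2: author = 2

Answer: cursor 2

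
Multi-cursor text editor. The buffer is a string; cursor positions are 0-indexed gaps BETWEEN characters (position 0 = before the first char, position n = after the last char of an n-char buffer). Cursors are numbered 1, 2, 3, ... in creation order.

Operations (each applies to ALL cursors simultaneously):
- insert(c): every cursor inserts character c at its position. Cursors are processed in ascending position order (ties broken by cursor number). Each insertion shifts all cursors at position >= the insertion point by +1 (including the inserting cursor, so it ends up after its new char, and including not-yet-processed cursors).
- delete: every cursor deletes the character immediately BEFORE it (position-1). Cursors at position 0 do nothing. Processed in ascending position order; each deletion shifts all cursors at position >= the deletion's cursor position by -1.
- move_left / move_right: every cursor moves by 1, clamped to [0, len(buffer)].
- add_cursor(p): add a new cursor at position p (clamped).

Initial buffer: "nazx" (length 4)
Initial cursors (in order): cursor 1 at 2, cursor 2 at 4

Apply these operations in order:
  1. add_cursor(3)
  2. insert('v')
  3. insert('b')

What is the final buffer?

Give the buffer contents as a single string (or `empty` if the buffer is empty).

Answer: navbzvbxvb

Derivation:
After op 1 (add_cursor(3)): buffer="nazx" (len 4), cursors c1@2 c3@3 c2@4, authorship ....
After op 2 (insert('v')): buffer="navzvxv" (len 7), cursors c1@3 c3@5 c2@7, authorship ..1.3.2
After op 3 (insert('b')): buffer="navbzvbxvb" (len 10), cursors c1@4 c3@7 c2@10, authorship ..11.33.22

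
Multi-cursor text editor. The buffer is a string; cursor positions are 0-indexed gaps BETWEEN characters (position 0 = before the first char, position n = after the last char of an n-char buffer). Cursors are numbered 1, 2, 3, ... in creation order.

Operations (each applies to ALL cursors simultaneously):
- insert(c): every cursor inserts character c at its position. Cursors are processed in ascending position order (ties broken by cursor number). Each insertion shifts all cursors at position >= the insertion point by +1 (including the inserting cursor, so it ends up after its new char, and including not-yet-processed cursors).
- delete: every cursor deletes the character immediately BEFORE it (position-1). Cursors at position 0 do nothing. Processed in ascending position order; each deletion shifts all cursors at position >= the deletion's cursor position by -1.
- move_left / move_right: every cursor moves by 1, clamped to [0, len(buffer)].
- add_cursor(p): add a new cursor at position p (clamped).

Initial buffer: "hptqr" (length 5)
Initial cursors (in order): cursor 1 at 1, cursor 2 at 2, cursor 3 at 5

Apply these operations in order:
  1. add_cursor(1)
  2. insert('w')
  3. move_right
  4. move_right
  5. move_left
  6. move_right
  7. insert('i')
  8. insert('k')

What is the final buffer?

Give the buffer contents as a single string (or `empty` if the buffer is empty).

After op 1 (add_cursor(1)): buffer="hptqr" (len 5), cursors c1@1 c4@1 c2@2 c3@5, authorship .....
After op 2 (insert('w')): buffer="hwwpwtqrw" (len 9), cursors c1@3 c4@3 c2@5 c3@9, authorship .14.2...3
After op 3 (move_right): buffer="hwwpwtqrw" (len 9), cursors c1@4 c4@4 c2@6 c3@9, authorship .14.2...3
After op 4 (move_right): buffer="hwwpwtqrw" (len 9), cursors c1@5 c4@5 c2@7 c3@9, authorship .14.2...3
After op 5 (move_left): buffer="hwwpwtqrw" (len 9), cursors c1@4 c4@4 c2@6 c3@8, authorship .14.2...3
After op 6 (move_right): buffer="hwwpwtqrw" (len 9), cursors c1@5 c4@5 c2@7 c3@9, authorship .14.2...3
After op 7 (insert('i')): buffer="hwwpwiitqirwi" (len 13), cursors c1@7 c4@7 c2@10 c3@13, authorship .14.214..2.33
After op 8 (insert('k')): buffer="hwwpwiikktqikrwik" (len 17), cursors c1@9 c4@9 c2@13 c3@17, authorship .14.21414..22.333

Answer: hwwpwiikktqikrwik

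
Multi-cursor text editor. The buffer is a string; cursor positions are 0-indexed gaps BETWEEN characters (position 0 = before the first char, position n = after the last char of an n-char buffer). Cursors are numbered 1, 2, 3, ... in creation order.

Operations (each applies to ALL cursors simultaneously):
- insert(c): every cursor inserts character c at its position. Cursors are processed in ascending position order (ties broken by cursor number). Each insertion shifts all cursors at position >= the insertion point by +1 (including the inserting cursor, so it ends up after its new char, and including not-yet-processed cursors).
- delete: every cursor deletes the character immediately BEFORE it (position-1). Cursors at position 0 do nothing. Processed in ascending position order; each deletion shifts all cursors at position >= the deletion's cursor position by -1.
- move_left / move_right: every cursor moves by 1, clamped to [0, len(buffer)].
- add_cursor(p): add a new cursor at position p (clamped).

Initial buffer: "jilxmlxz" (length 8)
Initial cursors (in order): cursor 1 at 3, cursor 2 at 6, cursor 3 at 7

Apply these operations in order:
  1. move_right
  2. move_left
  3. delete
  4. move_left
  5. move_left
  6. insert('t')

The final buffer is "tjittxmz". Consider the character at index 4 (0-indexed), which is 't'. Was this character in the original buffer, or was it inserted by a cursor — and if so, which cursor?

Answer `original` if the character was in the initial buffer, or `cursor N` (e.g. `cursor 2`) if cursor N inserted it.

Answer: cursor 3

Derivation:
After op 1 (move_right): buffer="jilxmlxz" (len 8), cursors c1@4 c2@7 c3@8, authorship ........
After op 2 (move_left): buffer="jilxmlxz" (len 8), cursors c1@3 c2@6 c3@7, authorship ........
After op 3 (delete): buffer="jixmz" (len 5), cursors c1@2 c2@4 c3@4, authorship .....
After op 4 (move_left): buffer="jixmz" (len 5), cursors c1@1 c2@3 c3@3, authorship .....
After op 5 (move_left): buffer="jixmz" (len 5), cursors c1@0 c2@2 c3@2, authorship .....
After op 6 (insert('t')): buffer="tjittxmz" (len 8), cursors c1@1 c2@5 c3@5, authorship 1..23...
Authorship (.=original, N=cursor N): 1 . . 2 3 . . .
Index 4: author = 3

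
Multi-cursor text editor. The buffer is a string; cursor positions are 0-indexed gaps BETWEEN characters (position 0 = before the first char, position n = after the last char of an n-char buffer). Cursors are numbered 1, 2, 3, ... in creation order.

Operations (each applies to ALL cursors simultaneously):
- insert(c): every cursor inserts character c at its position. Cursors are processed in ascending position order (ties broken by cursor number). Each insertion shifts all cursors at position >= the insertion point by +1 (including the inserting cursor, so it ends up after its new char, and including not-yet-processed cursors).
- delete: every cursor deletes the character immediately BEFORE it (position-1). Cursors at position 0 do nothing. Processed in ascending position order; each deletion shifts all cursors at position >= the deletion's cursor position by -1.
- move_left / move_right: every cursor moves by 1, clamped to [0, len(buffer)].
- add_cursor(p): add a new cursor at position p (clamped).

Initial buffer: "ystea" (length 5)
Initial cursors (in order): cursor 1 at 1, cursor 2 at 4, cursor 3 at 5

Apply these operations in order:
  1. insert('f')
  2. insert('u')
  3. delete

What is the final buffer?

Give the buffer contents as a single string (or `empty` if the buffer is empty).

After op 1 (insert('f')): buffer="yfstefaf" (len 8), cursors c1@2 c2@6 c3@8, authorship .1...2.3
After op 2 (insert('u')): buffer="yfustefuafu" (len 11), cursors c1@3 c2@8 c3@11, authorship .11...22.33
After op 3 (delete): buffer="yfstefaf" (len 8), cursors c1@2 c2@6 c3@8, authorship .1...2.3

Answer: yfstefaf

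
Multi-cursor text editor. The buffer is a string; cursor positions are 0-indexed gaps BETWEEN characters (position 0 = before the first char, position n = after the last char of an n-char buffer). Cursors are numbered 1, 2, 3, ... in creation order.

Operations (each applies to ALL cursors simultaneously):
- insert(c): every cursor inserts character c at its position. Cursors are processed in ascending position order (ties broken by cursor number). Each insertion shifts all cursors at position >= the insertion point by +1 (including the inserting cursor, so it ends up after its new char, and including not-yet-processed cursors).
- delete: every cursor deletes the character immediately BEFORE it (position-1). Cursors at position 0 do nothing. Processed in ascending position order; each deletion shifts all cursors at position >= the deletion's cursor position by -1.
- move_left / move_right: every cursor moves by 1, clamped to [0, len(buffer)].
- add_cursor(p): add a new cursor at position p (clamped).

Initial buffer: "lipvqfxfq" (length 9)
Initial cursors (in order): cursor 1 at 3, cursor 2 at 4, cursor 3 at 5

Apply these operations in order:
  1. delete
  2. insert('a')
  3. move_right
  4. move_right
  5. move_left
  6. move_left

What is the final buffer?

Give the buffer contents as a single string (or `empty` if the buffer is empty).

Answer: liaaafxfq

Derivation:
After op 1 (delete): buffer="lifxfq" (len 6), cursors c1@2 c2@2 c3@2, authorship ......
After op 2 (insert('a')): buffer="liaaafxfq" (len 9), cursors c1@5 c2@5 c3@5, authorship ..123....
After op 3 (move_right): buffer="liaaafxfq" (len 9), cursors c1@6 c2@6 c3@6, authorship ..123....
After op 4 (move_right): buffer="liaaafxfq" (len 9), cursors c1@7 c2@7 c3@7, authorship ..123....
After op 5 (move_left): buffer="liaaafxfq" (len 9), cursors c1@6 c2@6 c3@6, authorship ..123....
After op 6 (move_left): buffer="liaaafxfq" (len 9), cursors c1@5 c2@5 c3@5, authorship ..123....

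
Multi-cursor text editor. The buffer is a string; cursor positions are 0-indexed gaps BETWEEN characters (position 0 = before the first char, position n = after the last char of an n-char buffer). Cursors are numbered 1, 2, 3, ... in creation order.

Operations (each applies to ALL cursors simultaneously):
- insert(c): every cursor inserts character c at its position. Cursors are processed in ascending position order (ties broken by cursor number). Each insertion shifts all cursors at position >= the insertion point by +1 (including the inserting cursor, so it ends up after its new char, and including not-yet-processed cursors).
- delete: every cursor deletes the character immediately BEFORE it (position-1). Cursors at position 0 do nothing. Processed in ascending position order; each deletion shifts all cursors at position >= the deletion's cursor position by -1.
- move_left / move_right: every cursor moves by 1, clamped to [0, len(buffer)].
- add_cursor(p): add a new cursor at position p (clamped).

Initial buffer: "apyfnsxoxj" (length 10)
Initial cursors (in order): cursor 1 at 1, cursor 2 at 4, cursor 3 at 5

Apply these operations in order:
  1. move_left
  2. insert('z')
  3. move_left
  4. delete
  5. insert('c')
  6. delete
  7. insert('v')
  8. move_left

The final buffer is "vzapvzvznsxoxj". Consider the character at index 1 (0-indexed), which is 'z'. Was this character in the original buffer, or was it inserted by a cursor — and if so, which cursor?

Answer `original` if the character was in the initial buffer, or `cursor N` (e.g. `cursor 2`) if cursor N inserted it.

Answer: cursor 1

Derivation:
After op 1 (move_left): buffer="apyfnsxoxj" (len 10), cursors c1@0 c2@3 c3@4, authorship ..........
After op 2 (insert('z')): buffer="zapyzfznsxoxj" (len 13), cursors c1@1 c2@5 c3@7, authorship 1...2.3......
After op 3 (move_left): buffer="zapyzfznsxoxj" (len 13), cursors c1@0 c2@4 c3@6, authorship 1...2.3......
After op 4 (delete): buffer="zapzznsxoxj" (len 11), cursors c1@0 c2@3 c3@4, authorship 1..23......
After op 5 (insert('c')): buffer="czapczcznsxoxj" (len 14), cursors c1@1 c2@5 c3@7, authorship 11..2233......
After op 6 (delete): buffer="zapzznsxoxj" (len 11), cursors c1@0 c2@3 c3@4, authorship 1..23......
After op 7 (insert('v')): buffer="vzapvzvznsxoxj" (len 14), cursors c1@1 c2@5 c3@7, authorship 11..2233......
After op 8 (move_left): buffer="vzapvzvznsxoxj" (len 14), cursors c1@0 c2@4 c3@6, authorship 11..2233......
Authorship (.=original, N=cursor N): 1 1 . . 2 2 3 3 . . . . . .
Index 1: author = 1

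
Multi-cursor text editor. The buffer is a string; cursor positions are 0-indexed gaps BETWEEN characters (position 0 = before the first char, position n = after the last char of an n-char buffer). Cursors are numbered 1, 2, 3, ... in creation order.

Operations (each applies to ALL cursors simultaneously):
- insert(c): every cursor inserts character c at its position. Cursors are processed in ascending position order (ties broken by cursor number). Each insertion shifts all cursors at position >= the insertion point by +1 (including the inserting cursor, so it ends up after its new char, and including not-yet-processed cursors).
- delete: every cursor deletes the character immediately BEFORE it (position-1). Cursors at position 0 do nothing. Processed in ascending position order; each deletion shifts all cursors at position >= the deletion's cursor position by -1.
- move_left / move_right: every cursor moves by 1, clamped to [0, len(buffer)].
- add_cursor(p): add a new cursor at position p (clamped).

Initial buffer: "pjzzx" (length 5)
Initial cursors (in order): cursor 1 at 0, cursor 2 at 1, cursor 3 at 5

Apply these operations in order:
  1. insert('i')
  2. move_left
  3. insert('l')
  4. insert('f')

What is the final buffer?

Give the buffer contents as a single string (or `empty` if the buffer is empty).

Answer: lfiplfijzzxlfi

Derivation:
After op 1 (insert('i')): buffer="ipijzzxi" (len 8), cursors c1@1 c2@3 c3@8, authorship 1.2....3
After op 2 (move_left): buffer="ipijzzxi" (len 8), cursors c1@0 c2@2 c3@7, authorship 1.2....3
After op 3 (insert('l')): buffer="liplijzzxli" (len 11), cursors c1@1 c2@4 c3@10, authorship 11.22....33
After op 4 (insert('f')): buffer="lfiplfijzzxlfi" (len 14), cursors c1@2 c2@6 c3@13, authorship 111.222....333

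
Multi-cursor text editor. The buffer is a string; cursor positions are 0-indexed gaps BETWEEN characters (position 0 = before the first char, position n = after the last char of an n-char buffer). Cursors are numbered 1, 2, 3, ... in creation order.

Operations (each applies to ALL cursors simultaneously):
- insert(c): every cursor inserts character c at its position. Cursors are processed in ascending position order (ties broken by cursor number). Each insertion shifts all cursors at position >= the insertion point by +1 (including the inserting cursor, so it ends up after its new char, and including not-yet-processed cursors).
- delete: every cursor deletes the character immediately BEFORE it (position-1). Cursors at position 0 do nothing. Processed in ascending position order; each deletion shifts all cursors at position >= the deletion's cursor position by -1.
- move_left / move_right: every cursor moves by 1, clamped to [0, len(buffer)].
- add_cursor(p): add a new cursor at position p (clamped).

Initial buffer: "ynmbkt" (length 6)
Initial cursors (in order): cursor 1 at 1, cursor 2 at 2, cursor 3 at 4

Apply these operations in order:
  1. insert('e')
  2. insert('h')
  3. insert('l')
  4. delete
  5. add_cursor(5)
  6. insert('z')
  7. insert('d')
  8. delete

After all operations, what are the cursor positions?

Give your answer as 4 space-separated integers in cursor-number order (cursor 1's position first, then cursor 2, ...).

After op 1 (insert('e')): buffer="yenembekt" (len 9), cursors c1@2 c2@4 c3@7, authorship .1.2..3..
After op 2 (insert('h')): buffer="yehnehmbehkt" (len 12), cursors c1@3 c2@6 c3@10, authorship .11.22..33..
After op 3 (insert('l')): buffer="yehlnehlmbehlkt" (len 15), cursors c1@4 c2@8 c3@13, authorship .111.222..333..
After op 4 (delete): buffer="yehnehmbehkt" (len 12), cursors c1@3 c2@6 c3@10, authorship .11.22..33..
After op 5 (add_cursor(5)): buffer="yehnehmbehkt" (len 12), cursors c1@3 c4@5 c2@6 c3@10, authorship .11.22..33..
After op 6 (insert('z')): buffer="yehznezhzmbehzkt" (len 16), cursors c1@4 c4@7 c2@9 c3@14, authorship .111.2422..333..
After op 7 (insert('d')): buffer="yehzdnezdhzdmbehzdkt" (len 20), cursors c1@5 c4@9 c2@12 c3@18, authorship .1111.244222..3333..
After op 8 (delete): buffer="yehznezhzmbehzkt" (len 16), cursors c1@4 c4@7 c2@9 c3@14, authorship .111.2422..333..

Answer: 4 9 14 7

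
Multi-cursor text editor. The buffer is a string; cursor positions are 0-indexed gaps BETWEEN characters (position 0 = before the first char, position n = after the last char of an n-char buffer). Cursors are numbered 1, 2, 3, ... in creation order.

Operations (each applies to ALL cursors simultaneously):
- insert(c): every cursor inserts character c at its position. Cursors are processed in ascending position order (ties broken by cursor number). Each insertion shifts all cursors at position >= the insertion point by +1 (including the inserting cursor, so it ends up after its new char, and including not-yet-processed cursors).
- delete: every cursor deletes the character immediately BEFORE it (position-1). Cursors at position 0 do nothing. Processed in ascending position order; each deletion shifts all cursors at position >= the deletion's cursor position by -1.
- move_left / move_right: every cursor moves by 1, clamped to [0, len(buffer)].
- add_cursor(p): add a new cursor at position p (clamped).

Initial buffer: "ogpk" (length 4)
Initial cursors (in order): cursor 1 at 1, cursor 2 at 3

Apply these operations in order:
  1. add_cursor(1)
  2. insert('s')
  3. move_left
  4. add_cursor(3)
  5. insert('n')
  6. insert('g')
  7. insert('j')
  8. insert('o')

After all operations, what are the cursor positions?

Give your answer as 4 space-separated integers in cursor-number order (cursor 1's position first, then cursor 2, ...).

Answer: 10 21 10 15

Derivation:
After op 1 (add_cursor(1)): buffer="ogpk" (len 4), cursors c1@1 c3@1 c2@3, authorship ....
After op 2 (insert('s')): buffer="ossgpsk" (len 7), cursors c1@3 c3@3 c2@6, authorship .13..2.
After op 3 (move_left): buffer="ossgpsk" (len 7), cursors c1@2 c3@2 c2@5, authorship .13..2.
After op 4 (add_cursor(3)): buffer="ossgpsk" (len 7), cursors c1@2 c3@2 c4@3 c2@5, authorship .13..2.
After op 5 (insert('n')): buffer="osnnsngpnsk" (len 11), cursors c1@4 c3@4 c4@6 c2@9, authorship .11334..22.
After op 6 (insert('g')): buffer="osnnggsnggpngsk" (len 15), cursors c1@6 c3@6 c4@9 c2@13, authorship .11313344..222.
After op 7 (insert('j')): buffer="osnnggjjsngjgpngjsk" (len 19), cursors c1@8 c3@8 c4@12 c2@17, authorship .11313133444..2222.
After op 8 (insert('o')): buffer="osnnggjjoosngjogpngjosk" (len 23), cursors c1@10 c3@10 c4@15 c2@21, authorship .11313131334444..22222.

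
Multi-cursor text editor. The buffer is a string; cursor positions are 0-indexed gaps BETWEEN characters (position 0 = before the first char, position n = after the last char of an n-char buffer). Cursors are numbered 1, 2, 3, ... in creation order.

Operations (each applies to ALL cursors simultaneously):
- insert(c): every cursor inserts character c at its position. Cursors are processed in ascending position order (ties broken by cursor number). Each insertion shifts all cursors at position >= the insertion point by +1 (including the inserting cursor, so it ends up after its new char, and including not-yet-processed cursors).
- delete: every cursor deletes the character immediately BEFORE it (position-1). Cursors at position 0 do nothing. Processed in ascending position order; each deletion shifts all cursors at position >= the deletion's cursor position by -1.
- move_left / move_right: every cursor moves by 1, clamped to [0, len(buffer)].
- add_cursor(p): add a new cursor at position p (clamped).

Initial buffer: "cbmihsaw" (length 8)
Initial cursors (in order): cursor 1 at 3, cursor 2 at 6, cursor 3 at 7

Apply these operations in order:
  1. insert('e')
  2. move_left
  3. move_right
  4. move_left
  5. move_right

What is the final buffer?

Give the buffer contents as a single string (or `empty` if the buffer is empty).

After op 1 (insert('e')): buffer="cbmeihseaew" (len 11), cursors c1@4 c2@8 c3@10, authorship ...1...2.3.
After op 2 (move_left): buffer="cbmeihseaew" (len 11), cursors c1@3 c2@7 c3@9, authorship ...1...2.3.
After op 3 (move_right): buffer="cbmeihseaew" (len 11), cursors c1@4 c2@8 c3@10, authorship ...1...2.3.
After op 4 (move_left): buffer="cbmeihseaew" (len 11), cursors c1@3 c2@7 c3@9, authorship ...1...2.3.
After op 5 (move_right): buffer="cbmeihseaew" (len 11), cursors c1@4 c2@8 c3@10, authorship ...1...2.3.

Answer: cbmeihseaew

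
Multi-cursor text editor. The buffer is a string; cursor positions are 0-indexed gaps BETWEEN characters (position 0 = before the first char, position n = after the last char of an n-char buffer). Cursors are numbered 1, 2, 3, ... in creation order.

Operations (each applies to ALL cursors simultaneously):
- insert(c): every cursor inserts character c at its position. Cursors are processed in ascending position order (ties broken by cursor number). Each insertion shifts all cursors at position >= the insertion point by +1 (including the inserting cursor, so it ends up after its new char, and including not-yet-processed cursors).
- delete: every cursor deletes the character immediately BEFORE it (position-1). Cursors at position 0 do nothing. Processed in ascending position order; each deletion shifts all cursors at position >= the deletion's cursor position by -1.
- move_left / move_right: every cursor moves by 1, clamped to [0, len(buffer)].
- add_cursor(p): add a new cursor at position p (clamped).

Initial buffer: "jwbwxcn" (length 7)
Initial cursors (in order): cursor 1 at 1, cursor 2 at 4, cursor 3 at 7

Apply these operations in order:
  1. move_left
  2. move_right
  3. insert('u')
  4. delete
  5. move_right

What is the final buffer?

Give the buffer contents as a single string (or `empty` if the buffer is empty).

After op 1 (move_left): buffer="jwbwxcn" (len 7), cursors c1@0 c2@3 c3@6, authorship .......
After op 2 (move_right): buffer="jwbwxcn" (len 7), cursors c1@1 c2@4 c3@7, authorship .......
After op 3 (insert('u')): buffer="juwbwuxcnu" (len 10), cursors c1@2 c2@6 c3@10, authorship .1...2...3
After op 4 (delete): buffer="jwbwxcn" (len 7), cursors c1@1 c2@4 c3@7, authorship .......
After op 5 (move_right): buffer="jwbwxcn" (len 7), cursors c1@2 c2@5 c3@7, authorship .......

Answer: jwbwxcn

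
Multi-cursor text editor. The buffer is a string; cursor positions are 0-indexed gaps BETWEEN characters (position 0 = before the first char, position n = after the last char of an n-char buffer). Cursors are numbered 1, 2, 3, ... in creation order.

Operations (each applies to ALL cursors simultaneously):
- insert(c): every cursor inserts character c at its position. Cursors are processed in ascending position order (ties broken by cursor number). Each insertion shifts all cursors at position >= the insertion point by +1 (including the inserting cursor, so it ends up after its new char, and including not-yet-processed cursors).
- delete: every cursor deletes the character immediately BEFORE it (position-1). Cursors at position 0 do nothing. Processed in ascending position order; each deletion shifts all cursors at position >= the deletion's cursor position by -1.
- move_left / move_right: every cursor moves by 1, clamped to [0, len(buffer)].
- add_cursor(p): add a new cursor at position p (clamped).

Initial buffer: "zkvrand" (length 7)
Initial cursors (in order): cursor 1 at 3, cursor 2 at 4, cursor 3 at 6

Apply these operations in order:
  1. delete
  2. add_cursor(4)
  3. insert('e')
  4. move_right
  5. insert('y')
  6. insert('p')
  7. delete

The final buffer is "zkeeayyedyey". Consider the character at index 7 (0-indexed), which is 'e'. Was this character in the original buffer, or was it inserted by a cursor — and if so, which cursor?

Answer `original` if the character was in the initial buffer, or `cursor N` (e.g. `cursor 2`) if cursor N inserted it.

After op 1 (delete): buffer="zkad" (len 4), cursors c1@2 c2@2 c3@3, authorship ....
After op 2 (add_cursor(4)): buffer="zkad" (len 4), cursors c1@2 c2@2 c3@3 c4@4, authorship ....
After op 3 (insert('e')): buffer="zkeeaede" (len 8), cursors c1@4 c2@4 c3@6 c4@8, authorship ..12.3.4
After op 4 (move_right): buffer="zkeeaede" (len 8), cursors c1@5 c2@5 c3@7 c4@8, authorship ..12.3.4
After op 5 (insert('y')): buffer="zkeeayyedyey" (len 12), cursors c1@7 c2@7 c3@10 c4@12, authorship ..12.123.344
After op 6 (insert('p')): buffer="zkeeayyppedypeyp" (len 16), cursors c1@9 c2@9 c3@13 c4@16, authorship ..12.12123.33444
After op 7 (delete): buffer="zkeeayyedyey" (len 12), cursors c1@7 c2@7 c3@10 c4@12, authorship ..12.123.344
Authorship (.=original, N=cursor N): . . 1 2 . 1 2 3 . 3 4 4
Index 7: author = 3

Answer: cursor 3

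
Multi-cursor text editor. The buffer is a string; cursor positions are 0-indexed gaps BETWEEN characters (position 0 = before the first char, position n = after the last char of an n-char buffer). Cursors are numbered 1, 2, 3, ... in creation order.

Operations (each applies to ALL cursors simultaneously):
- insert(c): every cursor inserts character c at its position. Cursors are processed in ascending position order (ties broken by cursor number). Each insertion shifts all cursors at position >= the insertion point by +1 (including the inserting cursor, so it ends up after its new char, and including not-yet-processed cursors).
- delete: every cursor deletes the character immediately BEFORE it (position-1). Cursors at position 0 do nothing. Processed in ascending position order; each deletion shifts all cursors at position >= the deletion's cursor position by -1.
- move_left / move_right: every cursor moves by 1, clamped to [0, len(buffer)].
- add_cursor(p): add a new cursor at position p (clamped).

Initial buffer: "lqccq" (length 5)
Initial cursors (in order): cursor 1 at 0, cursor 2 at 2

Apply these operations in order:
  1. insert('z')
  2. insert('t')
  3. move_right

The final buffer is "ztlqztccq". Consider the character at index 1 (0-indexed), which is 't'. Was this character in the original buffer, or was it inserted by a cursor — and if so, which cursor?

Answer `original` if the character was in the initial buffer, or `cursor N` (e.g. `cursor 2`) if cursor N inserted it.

Answer: cursor 1

Derivation:
After op 1 (insert('z')): buffer="zlqzccq" (len 7), cursors c1@1 c2@4, authorship 1..2...
After op 2 (insert('t')): buffer="ztlqztccq" (len 9), cursors c1@2 c2@6, authorship 11..22...
After op 3 (move_right): buffer="ztlqztccq" (len 9), cursors c1@3 c2@7, authorship 11..22...
Authorship (.=original, N=cursor N): 1 1 . . 2 2 . . .
Index 1: author = 1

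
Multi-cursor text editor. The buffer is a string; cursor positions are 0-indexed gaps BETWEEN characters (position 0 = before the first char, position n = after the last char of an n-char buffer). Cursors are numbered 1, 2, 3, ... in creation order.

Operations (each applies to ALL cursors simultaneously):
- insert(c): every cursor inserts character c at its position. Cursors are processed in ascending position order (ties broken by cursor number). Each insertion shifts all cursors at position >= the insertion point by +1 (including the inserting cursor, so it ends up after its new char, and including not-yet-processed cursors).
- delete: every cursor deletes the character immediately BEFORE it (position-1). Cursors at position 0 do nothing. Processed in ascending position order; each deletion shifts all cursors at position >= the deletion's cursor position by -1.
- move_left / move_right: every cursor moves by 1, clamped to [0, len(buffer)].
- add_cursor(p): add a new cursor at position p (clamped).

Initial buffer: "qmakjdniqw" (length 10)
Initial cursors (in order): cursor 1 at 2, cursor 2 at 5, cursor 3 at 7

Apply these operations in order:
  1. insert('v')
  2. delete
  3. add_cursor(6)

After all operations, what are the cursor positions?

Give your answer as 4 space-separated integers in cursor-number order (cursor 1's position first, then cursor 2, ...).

Answer: 2 5 7 6

Derivation:
After op 1 (insert('v')): buffer="qmvakjvdnviqw" (len 13), cursors c1@3 c2@7 c3@10, authorship ..1...2..3...
After op 2 (delete): buffer="qmakjdniqw" (len 10), cursors c1@2 c2@5 c3@7, authorship ..........
After op 3 (add_cursor(6)): buffer="qmakjdniqw" (len 10), cursors c1@2 c2@5 c4@6 c3@7, authorship ..........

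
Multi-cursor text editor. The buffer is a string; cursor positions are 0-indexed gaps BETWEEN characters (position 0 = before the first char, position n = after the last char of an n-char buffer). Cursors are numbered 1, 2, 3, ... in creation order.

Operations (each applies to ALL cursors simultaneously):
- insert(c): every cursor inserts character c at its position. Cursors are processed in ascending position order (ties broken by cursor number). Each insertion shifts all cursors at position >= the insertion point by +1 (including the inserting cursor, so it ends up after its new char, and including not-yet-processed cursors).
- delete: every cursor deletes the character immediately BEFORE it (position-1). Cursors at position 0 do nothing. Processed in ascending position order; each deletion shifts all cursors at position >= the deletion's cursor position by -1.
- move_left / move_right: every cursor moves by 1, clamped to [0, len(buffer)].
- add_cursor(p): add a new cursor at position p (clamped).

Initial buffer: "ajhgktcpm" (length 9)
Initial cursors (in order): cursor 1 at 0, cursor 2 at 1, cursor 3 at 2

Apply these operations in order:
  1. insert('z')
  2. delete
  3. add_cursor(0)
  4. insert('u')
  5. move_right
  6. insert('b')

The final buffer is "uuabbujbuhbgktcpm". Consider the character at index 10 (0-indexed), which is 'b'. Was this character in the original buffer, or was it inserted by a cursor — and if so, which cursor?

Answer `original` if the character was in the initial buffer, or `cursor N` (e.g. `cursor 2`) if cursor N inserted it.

Answer: cursor 3

Derivation:
After op 1 (insert('z')): buffer="zazjzhgktcpm" (len 12), cursors c1@1 c2@3 c3@5, authorship 1.2.3.......
After op 2 (delete): buffer="ajhgktcpm" (len 9), cursors c1@0 c2@1 c3@2, authorship .........
After op 3 (add_cursor(0)): buffer="ajhgktcpm" (len 9), cursors c1@0 c4@0 c2@1 c3@2, authorship .........
After op 4 (insert('u')): buffer="uuaujuhgktcpm" (len 13), cursors c1@2 c4@2 c2@4 c3@6, authorship 14.2.3.......
After op 5 (move_right): buffer="uuaujuhgktcpm" (len 13), cursors c1@3 c4@3 c2@5 c3@7, authorship 14.2.3.......
After op 6 (insert('b')): buffer="uuabbujbuhbgktcpm" (len 17), cursors c1@5 c4@5 c2@8 c3@11, authorship 14.142.23.3......
Authorship (.=original, N=cursor N): 1 4 . 1 4 2 . 2 3 . 3 . . . . . .
Index 10: author = 3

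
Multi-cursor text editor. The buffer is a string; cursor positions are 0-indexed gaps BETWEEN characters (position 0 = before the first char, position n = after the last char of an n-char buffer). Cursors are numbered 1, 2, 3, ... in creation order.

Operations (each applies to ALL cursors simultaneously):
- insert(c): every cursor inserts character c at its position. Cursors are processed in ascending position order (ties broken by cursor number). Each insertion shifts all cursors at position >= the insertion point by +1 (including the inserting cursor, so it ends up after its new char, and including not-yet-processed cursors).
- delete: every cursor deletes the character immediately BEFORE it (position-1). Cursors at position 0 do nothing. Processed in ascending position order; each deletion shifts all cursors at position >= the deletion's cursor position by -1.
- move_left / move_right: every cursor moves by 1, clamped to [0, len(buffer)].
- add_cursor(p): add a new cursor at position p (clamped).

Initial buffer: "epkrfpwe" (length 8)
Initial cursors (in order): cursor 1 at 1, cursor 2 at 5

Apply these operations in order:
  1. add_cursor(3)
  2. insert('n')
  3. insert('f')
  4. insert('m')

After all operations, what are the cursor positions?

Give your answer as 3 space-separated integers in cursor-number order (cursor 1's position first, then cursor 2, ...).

After op 1 (add_cursor(3)): buffer="epkrfpwe" (len 8), cursors c1@1 c3@3 c2@5, authorship ........
After op 2 (insert('n')): buffer="enpknrfnpwe" (len 11), cursors c1@2 c3@5 c2@8, authorship .1..3..2...
After op 3 (insert('f')): buffer="enfpknfrfnfpwe" (len 14), cursors c1@3 c3@7 c2@11, authorship .11..33..22...
After op 4 (insert('m')): buffer="enfmpknfmrfnfmpwe" (len 17), cursors c1@4 c3@9 c2@14, authorship .111..333..222...

Answer: 4 14 9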